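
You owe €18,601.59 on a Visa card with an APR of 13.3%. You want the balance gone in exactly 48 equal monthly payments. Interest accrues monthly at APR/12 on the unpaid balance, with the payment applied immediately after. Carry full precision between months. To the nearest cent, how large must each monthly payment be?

€501.81

Monthly rate r = 13.3%/12 = 1.10833% = 0.0110833.
Level-payment amortization: P = B₀·r / (1 − (1+r)^(−n)) = 18601.59·0.0110833 / (1 − 1.01108^(−48)).
Denominator 1 − (1+r)^(−48) = 0.410849398.
P = 206.168 / 0.410849398 ≈ 501.81.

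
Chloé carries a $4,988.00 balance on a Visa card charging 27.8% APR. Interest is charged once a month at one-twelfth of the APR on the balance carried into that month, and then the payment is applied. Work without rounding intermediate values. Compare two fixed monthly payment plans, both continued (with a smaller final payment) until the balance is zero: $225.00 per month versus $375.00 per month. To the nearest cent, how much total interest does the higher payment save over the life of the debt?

$1,048.66

Monthly rate r = 27.8%/12 = 2.31667% = 0.0231667.
At $225.00/mo: n = ⌈−ln(1 − rB₀/P)/ln(1+r)⌉ = 32 payments (last $105.83); total interest = total paid − $4,988.00 = $2,092.83.
At $375.00/mo: 17 payments (last $32.17); total interest $1,044.17.
Interest saved = $2,092.83 − $1,044.17 = $1,048.66.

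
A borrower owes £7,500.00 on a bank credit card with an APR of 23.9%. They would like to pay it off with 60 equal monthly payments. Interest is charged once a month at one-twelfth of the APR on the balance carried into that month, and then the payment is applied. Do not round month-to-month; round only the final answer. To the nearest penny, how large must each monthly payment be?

Monthly rate r = 23.9%/12 = 1.99167% = 0.0199167.
Level-payment amortization: P = B₀·r / (1 − (1+r)^(−n)) = 7500.00·0.0199167 / (1 − 1.01992^(−60)).
Denominator 1 − (1+r)^(−60) = 0.693719974.
P = 149.375 / 0.693719974 ≈ 215.32.

£215.32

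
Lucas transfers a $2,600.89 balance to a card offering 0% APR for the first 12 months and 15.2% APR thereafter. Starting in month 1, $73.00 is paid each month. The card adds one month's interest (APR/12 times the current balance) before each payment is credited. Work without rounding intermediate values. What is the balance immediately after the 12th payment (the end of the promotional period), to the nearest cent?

Promo months 1–12 at r₀ = 0%/12 = 0; months 13+ at r₁ = 15.2%/12 = 0.0126667.
After month 12 (no interest yet): B = $2,600.89 − 12·$73.00 = $1,724.89.

$1,724.89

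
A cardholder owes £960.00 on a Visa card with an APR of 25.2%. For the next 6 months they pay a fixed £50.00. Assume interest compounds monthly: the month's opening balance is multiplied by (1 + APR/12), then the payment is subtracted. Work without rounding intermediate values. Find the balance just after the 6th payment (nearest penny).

£771.29

Monthly rate r = 25.2%/12 = 2.1% = 0.021.
Each month: B ← B·(1+r) − £50.00.
Month 1: interest £20.16; balance after payment £930.16.
Month 2: interest £19.53; balance after payment £899.69.
Month 3: interest £18.89; balance after payment £868.59.
Month 4: interest £18.24; balance after payment £836.83.
Month 5: interest £17.57; balance after payment £804.40.
Month 6: interest £16.89; balance after payment £771.29.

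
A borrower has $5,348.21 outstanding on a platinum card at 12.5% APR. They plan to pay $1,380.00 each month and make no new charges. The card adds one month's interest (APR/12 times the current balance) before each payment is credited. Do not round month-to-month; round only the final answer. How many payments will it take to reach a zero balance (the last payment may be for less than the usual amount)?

Monthly rate r = 12.5%/12 = 1.04167% = 0.0104167.
Recurrence: B ← B·(1+r) − $1,380.00.
Month 1: interest $55.71; balance after payment $4,023.92.
Month 2: interest $41.92; balance after payment $2,685.84.
Month 3: interest $27.98; balance after payment $1,333.81.
Month 4: interest $13.89; balance after payment $0.00.

4 months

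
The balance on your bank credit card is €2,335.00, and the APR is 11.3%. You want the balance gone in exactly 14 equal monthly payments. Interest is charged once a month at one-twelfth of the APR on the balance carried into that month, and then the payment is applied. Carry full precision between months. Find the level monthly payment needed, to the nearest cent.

Monthly rate r = 11.3%/12 = 0.941667% = 0.00941667.
Level-payment amortization: P = B₀·r / (1 − (1+r)^(−n)) = 2335.00·0.00941667 / (1 − 1.00942^(−14)).
Denominator 1 − (1+r)^(−14) = 0.122972112.
P = 21.9879 / 0.122972112 ≈ 178.80.

€178.80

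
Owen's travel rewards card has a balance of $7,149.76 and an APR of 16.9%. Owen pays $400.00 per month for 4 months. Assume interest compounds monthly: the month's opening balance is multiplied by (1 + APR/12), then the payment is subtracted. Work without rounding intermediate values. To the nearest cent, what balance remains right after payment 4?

$5,927.00

Monthly rate r = 16.9%/12 = 1.40833% = 0.0140833.
Each month: B ← B·(1+r) − $400.00.
Month 1: interest $100.69; balance after payment $6,850.45.
Month 2: interest $96.48; balance after payment $6,546.93.
Month 3: interest $92.20; balance after payment $6,239.13.
Month 4: interest $87.87; balance after payment $5,927.00.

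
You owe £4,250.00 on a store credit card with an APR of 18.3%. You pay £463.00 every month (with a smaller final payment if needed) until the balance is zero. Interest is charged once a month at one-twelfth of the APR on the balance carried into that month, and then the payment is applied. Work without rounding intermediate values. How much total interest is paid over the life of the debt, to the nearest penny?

£363.45

Monthly rate r = 18.3%/12 = 1.525% = 0.01525.
Payoff takes n = ⌈−ln(1 − rB₀/P)/ln(1+r)⌉ = ⌈9.964⌉ = 10 payments; the last is £446.45.
Total paid = 9·£463.00 + £446.45 = £4,613.45.
Total interest = total paid − principal = £4,613.45 − £4,250.00 = £363.45.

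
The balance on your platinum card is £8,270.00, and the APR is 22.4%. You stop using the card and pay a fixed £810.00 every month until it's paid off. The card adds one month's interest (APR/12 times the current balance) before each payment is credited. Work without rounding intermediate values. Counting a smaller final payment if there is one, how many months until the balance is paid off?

12 months

Monthly rate r = 22.4%/12 = 1.86667% = 0.0186667.
Recurrence: B ← B·(1+r) − £810.00.
Month 1: interest £154.37; balance after payment £7,614.37.
Month 2: interest £142.13; balance after payment £6,946.51.
Closed form: n = −ln(1 − rB₀/P)/ln(1+r) = −ln(0.80942)/ln(1.01867) ≈ 11.433, so the balance reaches zero during payment 12.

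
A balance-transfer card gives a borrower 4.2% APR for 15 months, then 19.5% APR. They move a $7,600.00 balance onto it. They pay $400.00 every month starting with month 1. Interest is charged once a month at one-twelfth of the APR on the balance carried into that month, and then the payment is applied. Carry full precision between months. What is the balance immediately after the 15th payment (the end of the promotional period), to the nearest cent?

$1,859.67

Promo months 1–15 at r₀ = 4.2%/12 = 0.0035; months 16+ at r₁ = 19.5%/12 = 0.01625.
After month 15: iterate B ← B·(1+r₀) − $400.00 for 15 months → $1,859.67.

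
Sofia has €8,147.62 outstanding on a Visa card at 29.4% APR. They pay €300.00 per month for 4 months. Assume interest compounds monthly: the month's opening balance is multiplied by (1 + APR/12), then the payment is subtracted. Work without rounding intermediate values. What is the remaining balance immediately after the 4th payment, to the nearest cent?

€7,731.09

Monthly rate r = 29.4%/12 = 2.45% = 0.0245.
Each month: B ← B·(1+r) − €300.00.
Month 1: interest €199.62; balance after payment €8,047.24.
Month 2: interest €197.16; balance after payment €7,944.39.
Month 3: interest €194.64; balance after payment €7,839.03.
Month 4: interest €192.06; balance after payment €7,731.09.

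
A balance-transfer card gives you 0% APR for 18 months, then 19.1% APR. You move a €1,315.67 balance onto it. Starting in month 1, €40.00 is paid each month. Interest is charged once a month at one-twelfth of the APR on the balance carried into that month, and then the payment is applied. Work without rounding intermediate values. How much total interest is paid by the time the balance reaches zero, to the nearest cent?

Promo months 1–18 at r₀ = 0%/12 = 0; months 19+ at r₁ = 19.1%/12 = 0.0159167.
After month 18 (no interest yet): B = €1,315.67 − 18·€40.00 = €595.67.
Then at r₁ with €40.00/mo: n₂ = −ln(1 − r₁·B/P)/ln(1+r₁) ≈ 17.13 → 18 more payments.
Total paid = 35·€40.00 + €5.31 = €1,405.31; interest = €1,405.31 − €1,315.67 = €89.64.

€89.64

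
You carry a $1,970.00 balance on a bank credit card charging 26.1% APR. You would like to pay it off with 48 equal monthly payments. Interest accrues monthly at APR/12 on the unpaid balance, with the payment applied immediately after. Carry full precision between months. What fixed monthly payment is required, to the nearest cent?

$66.53

Monthly rate r = 26.1%/12 = 2.175% = 0.02175.
Level-payment amortization: P = B₀·r / (1 − (1+r)^(−n)) = 1970.00·0.02175 / (1 − 1.02175^(−48)).
Denominator 1 − (1+r)^(−48) = 0.643994282.
P = 42.8475 / 0.643994282 ≈ 66.53.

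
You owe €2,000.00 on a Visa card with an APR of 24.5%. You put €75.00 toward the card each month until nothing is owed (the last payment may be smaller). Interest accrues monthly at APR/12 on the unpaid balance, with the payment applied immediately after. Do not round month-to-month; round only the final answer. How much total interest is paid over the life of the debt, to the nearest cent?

€917.67

Monthly rate r = 24.5%/12 = 2.04167% = 0.0204167.
Payoff takes n = ⌈−ln(1 − rB₀/P)/ln(1+r)⌉ = ⌈38.901⌉ = 39 payments; the last is €67.67.
Total paid = 38·€75.00 + €67.67 = €2,917.67.
Total interest = total paid − principal = €2,917.67 − €2,000.00 = €917.67.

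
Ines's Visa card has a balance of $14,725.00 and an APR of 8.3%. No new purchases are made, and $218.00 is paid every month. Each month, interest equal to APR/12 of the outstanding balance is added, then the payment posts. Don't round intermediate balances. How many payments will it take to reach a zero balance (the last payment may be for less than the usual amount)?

Monthly rate r = 8.3%/12 = 0.691667% = 0.00691667.
Recurrence: B ← B·(1+r) − $218.00.
Month 1: interest $101.85; balance after payment $14,608.85.
Month 2: interest $101.04; balance after payment $14,491.89.
Closed form: n = −ln(1 − rB₀/P)/ln(1+r) = −ln(0.53281)/ln(1.00692) ≈ 91.340, so the balance reaches zero during payment 92.

92 months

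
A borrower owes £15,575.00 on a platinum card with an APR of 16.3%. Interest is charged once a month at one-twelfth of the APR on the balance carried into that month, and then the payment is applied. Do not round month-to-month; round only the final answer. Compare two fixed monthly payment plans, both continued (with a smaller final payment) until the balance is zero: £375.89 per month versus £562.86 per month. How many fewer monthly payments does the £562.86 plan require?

Monthly rate r = 16.3%/12 = 1.35833% = 0.0135833.
At £375.89/mo: n = ⌈−ln(1 − rB₀/P)/ln(1+r)⌉ = 62 payments (last £123.59); total interest = total paid − £15,575.00 = £7,477.88.
At £562.86/mo: 35 payments (last £528.65); total interest £4,090.89.
Payments saved = 62 − 35 = 27.

27 fewer payments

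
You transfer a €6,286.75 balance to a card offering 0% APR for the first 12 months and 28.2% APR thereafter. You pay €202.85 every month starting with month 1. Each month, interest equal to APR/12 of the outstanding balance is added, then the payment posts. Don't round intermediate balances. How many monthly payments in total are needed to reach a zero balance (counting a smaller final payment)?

Promo months 1–12 at r₀ = 0%/12 = 0; months 13+ at r₁ = 28.2%/12 = 0.0235.
After month 12 (no interest yet): B = €6,286.75 − 12·€202.85 = €3,852.55.
Then at r₁ with €202.85/mo: n₂ = −ln(1 − r₁·B/P)/ln(1+r₁) ≈ 25.45 → 26 more payments.

38 payments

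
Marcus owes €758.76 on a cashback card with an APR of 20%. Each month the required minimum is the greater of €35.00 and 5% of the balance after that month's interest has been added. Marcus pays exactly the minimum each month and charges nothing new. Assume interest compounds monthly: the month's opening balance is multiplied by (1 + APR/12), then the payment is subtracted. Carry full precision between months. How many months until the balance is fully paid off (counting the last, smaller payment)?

27 months

Monthly rate r = 20%/12 = 1.66667% = 0.0166667.
While 5% of the post-interest balance exceeds €35.00, each month B ← (B·(1+r))·(1 − 0.05), i.e. B shrinks by the factor (1+r)·0.95 = 0.96583.
This holds for months 1–3. Entering month 4 the balance is €683.61; 5% of the post-interest balance is now below €35.00, so the flat €35.00 minimum applies from here.
From month 4 a fixed €35.00 at rate r clears €683.61 in 24 more payments. Total: 3 + 24 = 27 months.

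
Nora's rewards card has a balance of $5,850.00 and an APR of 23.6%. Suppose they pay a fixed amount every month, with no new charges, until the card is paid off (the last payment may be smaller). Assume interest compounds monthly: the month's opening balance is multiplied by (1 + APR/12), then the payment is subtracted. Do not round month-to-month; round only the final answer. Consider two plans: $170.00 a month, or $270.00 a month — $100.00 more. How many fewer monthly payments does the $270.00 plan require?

Monthly rate r = 23.6%/12 = 1.96667% = 0.0196667.
At $170.00/mo: n = ⌈−ln(1 − rB₀/P)/ln(1+r)⌉ = 58 payments (last $168.10); total interest = total paid − $5,850.00 = $4,008.10.
At $270.00/mo: 29 payments (last $139.26); total interest $1,849.26.
Payments saved = 58 − 29 = 29.

29 fewer payments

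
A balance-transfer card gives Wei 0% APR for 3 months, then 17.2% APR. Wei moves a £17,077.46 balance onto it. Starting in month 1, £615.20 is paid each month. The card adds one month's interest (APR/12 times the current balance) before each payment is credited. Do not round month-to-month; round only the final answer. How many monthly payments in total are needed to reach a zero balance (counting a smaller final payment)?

34 months

Promo months 1–3 at r₀ = 0%/12 = 0; months 4+ at r₁ = 17.2%/12 = 0.0143333.
After month 3 (no interest yet): B = £17,077.46 − 3·£615.20 = £15,231.86.
Then at r₁ with £615.20/mo: n₂ = −ln(1 − r₁·B/P)/ln(1+r₁) ≈ 30.80 → 31 more payments.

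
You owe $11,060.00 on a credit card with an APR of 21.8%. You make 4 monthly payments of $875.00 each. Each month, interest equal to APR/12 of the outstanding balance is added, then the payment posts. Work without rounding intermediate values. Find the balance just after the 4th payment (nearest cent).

$8,289.33

Monthly rate r = 21.8%/12 = 1.81667% = 0.0181667.
Each month: B ← B·(1+r) − $875.00.
Month 1: interest $200.92; balance after payment $10,385.92.
Month 2: interest $188.68; balance after payment $9,699.60.
Month 3: interest $176.21; balance after payment $9,000.81.
Month 4: interest $163.51; balance after payment $8,289.33.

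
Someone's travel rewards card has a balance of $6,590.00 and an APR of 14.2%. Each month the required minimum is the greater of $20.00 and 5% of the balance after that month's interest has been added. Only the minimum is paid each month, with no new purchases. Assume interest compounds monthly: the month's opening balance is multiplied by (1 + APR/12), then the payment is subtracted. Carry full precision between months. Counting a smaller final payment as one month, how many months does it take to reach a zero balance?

94 months

Monthly rate r = 14.2%/12 = 1.18333% = 0.0118333.
While 5% of the post-interest balance exceeds $20.00, each month B ← (B·(1+r))·(1 − 0.05), i.e. B shrinks by the factor (1+r)·0.95 = 0.96124.
This holds for months 1–72. Entering month 73 the balance is $382.68; 5% of the post-interest balance is now below $20.00, so the flat $20.00 minimum applies from here.
From month 73 a fixed $20.00 at rate r clears $382.68 in 22 more payments. Total: 72 + 22 = 94 months.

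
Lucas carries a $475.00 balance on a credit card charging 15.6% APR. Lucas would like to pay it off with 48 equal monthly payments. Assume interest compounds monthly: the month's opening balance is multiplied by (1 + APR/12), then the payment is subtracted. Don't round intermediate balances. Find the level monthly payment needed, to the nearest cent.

$13.36

Monthly rate r = 15.6%/12 = 1.3% = 0.013.
Level-payment amortization: P = B₀·r / (1 − (1+r)^(−n)) = 475.00·0.013 / (1 − 1.013^(−48)).
Denominator 1 − (1+r)^(−48) = 0.462044165.
P = 6.175 / 0.462044165 ≈ 13.36.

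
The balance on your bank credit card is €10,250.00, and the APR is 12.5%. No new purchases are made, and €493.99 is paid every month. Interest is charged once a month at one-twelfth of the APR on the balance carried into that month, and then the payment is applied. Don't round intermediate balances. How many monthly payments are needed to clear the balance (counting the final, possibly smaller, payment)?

Monthly rate r = 12.5%/12 = 1.04167% = 0.0104167.
Recurrence: B ← B·(1+r) − €493.99.
Month 1: interest €106.77; balance after payment €9,862.78.
Month 2: interest €102.74; balance after payment €9,471.53.
Closed form: n = −ln(1 − rB₀/P)/ln(1+r) = −ln(0.78386)/ln(1.01042) ≈ 23.500, so the balance reaches zero during payment 24.

24 months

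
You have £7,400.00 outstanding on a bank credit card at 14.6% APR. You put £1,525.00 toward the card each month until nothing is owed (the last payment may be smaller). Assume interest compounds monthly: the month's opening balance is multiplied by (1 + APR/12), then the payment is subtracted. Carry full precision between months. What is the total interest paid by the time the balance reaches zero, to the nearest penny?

Monthly rate r = 14.6%/12 = 1.21667% = 0.0121667.
Payoff takes n = ⌈−ln(1 − rB₀/P)/ln(1+r)⌉ = ⌈5.032⌉ = 6 payments; the last is £49.03.
Total paid = 5·£1,525.00 + £49.03 = £7,674.03.
Total interest = total paid − principal = £7,674.03 − £7,400.00 = £274.03.

£274.03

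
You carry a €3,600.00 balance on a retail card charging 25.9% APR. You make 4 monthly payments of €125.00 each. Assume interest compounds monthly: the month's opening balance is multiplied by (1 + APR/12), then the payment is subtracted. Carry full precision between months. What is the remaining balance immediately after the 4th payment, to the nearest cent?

€3,404.59

Monthly rate r = 25.9%/12 = 2.15833% = 0.0215833.
Each month: B ← B·(1+r) − €125.00.
Month 1: interest €77.70; balance after payment €3,552.70.
Month 2: interest €76.68; balance after payment €3,504.38.
Month 3: interest €75.64; balance after payment €3,455.02.
Month 4: interest €74.57; balance after payment €3,404.59.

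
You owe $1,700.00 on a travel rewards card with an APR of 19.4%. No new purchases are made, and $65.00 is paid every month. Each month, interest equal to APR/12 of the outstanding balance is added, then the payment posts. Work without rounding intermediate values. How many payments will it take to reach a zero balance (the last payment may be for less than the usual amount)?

Monthly rate r = 19.4%/12 = 1.61667% = 0.0161667.
Recurrence: B ← B·(1+r) − $65.00.
Month 1: interest $27.48; balance after payment $1,662.48.
Month 2: interest $26.88; balance after payment $1,624.36.
Closed form: n = −ln(1 − rB₀/P)/ln(1+r) = −ln(0.57718)/ln(1.01617) ≈ 34.270, so the balance reaches zero during payment 35.

35 payments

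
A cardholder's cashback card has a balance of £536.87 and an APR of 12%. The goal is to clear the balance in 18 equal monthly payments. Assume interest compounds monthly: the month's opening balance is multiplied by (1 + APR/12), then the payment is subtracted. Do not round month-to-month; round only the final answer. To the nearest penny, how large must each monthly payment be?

£32.74

Monthly rate r = 12%/12 = 1% = 0.01.
Level-payment amortization: P = B₀·r / (1 − (1+r)^(−n)) = 536.87·0.01 / (1 − 1.01^(−18)).
Denominator 1 − (1+r)^(−18) = 0.163982686.
P = 5.3687 / 0.163982686 ≈ 32.74.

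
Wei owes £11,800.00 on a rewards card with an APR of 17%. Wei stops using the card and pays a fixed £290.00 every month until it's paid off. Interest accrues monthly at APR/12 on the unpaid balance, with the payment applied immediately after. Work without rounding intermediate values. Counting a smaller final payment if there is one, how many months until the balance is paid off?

62 payments

Monthly rate r = 17%/12 = 1.41667% = 0.0141667.
Recurrence: B ← B·(1+r) − £290.00.
Month 1: interest £167.17; balance after payment £11,677.17.
Month 2: interest £165.43; balance after payment £11,552.59.
Closed form: n = −ln(1 − rB₀/P)/ln(1+r) = −ln(0.42356)/ln(1.01417) ≈ 61.068, so the balance reaches zero during payment 62.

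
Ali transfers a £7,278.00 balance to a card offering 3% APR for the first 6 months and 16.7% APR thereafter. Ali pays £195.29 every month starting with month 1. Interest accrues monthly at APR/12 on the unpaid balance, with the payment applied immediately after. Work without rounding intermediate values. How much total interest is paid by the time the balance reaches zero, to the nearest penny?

£2,148.84

Promo months 1–6 at r₀ = 3%/12 = 0.0025; months 7+ at r₁ = 16.7%/12 = 0.0139167.
After month 6: iterate B ← B·(1+r₀) − £195.29 for 6 months → £6,208.77.
Then at r₁ with £195.29/mo: n₂ = −ln(1 − r₁·B/P)/ln(1+r₁) ≈ 42.27 → 43 more payments.
Total paid = 48·£195.29 + £52.92 = £9,426.84; interest = £9,426.84 − £7,278.00 = £2,148.84.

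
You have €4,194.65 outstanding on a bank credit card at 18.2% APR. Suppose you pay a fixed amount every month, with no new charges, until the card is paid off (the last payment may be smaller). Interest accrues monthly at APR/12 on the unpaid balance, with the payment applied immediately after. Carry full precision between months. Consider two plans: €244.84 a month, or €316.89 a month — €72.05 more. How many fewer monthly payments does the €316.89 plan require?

5 fewer payments

Monthly rate r = 18.2%/12 = 1.51667% = 0.0151667.
At €244.84/mo: n = ⌈−ln(1 − rB₀/P)/ln(1+r)⌉ = 20 payments (last €242.11); total interest = total paid − €4,194.65 = €699.42.
At €316.89/mo: 15 payments (last €281.38); total interest €523.19.
Payments saved = 20 − 15 = 5.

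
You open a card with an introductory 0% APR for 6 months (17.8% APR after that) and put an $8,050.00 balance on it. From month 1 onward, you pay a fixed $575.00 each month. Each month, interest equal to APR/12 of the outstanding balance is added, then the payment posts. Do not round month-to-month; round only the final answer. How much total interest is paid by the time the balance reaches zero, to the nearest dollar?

Promo months 1–6 at r₀ = 0%/12 = 0; months 7+ at r₁ = 17.8%/12 = 0.0148333.
After month 6 (no interest yet): B = $8,050.00 − 6·$575.00 = $4,600.00.
Then at r₁ with $575.00/mo: n₂ = −ln(1 − r₁·B/P)/ln(1+r₁) ≈ 8.58 → 9 more payments.
Total paid = 14·$575.00 + $333.91 = $8,383.91; interest = $8,383.91 − $8,050.00 = $333.91.

$334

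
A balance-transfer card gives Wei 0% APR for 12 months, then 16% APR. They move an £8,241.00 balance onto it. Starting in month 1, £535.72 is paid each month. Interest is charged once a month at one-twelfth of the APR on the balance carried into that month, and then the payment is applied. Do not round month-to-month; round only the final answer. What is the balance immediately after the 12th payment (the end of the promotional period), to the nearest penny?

£1,812.36

Promo months 1–12 at r₀ = 0%/12 = 0; months 13+ at r₁ = 16%/12 = 0.0133333.
After month 12 (no interest yet): B = £8,241.00 − 12·£535.72 = £1,812.36.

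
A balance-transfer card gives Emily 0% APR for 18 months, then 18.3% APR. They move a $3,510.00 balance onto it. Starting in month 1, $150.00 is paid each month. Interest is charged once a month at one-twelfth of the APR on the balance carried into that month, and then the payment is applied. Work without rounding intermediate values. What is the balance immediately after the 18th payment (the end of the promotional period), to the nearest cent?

Promo months 1–18 at r₀ = 0%/12 = 0; months 19+ at r₁ = 18.3%/12 = 0.01525.
After month 18 (no interest yet): B = $3,510.00 − 18·$150.00 = $810.00.

$810.00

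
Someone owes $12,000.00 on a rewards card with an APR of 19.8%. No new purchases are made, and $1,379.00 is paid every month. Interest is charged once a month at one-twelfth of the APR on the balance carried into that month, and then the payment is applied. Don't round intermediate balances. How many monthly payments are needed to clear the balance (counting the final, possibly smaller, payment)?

10 payments

Monthly rate r = 19.8%/12 = 1.65% = 0.0165.
Recurrence: B ← B·(1+r) − $1,379.00.
Month 1: interest $198.00; balance after payment $10,819.00.
Month 2: interest $178.51; balance after payment $9,618.51.
Closed form: n = −ln(1 − rB₀/P)/ln(1+r) = −ln(0.85642)/ln(1.0165) ≈ 9.471, so the balance reaches zero during payment 10.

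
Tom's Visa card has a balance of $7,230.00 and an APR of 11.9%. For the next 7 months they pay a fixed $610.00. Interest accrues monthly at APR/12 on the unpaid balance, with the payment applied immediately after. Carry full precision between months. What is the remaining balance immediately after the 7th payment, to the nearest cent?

$3,347.91

Monthly rate r = 11.9%/12 = 0.991667% = 0.00991667.
Each month: B ← B·(1+r) − $610.00.
Month 1: interest $71.70; balance after payment $6,691.70.
Month 2: interest $66.36; balance after payment $6,148.06.
Month 3: interest $60.97; balance after payment $5,599.03.
Month 4: interest $55.52; balance after payment $5,044.55.
Month 5: interest $50.03; balance after payment $4,484.57.
Month 6: interest $44.47; balance after payment $3,919.05.
Month 7: interest $38.86; balance after payment $3,347.91.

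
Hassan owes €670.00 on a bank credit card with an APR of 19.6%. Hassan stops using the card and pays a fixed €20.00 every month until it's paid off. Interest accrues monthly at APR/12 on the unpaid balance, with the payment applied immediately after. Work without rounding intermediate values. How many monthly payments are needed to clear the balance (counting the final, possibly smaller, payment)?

Monthly rate r = 19.6%/12 = 1.63333% = 0.0163333.
Recurrence: B ← B·(1+r) − €20.00.
Month 1: interest €10.94; balance after payment €660.94.
Month 2: interest €10.80; balance after payment €651.74.
Closed form: n = −ln(1 − rB₀/P)/ln(1+r) = −ln(0.45283)/ln(1.01633) ≈ 48.899, so the balance reaches zero during payment 49.

49 payments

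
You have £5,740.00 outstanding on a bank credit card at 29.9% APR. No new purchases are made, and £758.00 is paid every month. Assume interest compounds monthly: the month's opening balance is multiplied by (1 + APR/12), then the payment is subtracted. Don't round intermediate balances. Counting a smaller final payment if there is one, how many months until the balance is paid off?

Monthly rate r = 29.9%/12 = 2.49167% = 0.0249167.
Recurrence: B ← B·(1+r) − £758.00.
Month 1: interest £143.02; balance after payment £5,125.02.
Month 2: interest £127.70; balance after payment £4,494.72.
Closed form: n = −ln(1 − rB₀/P)/ln(1+r) = −ln(0.81132)/ln(1.02492) ≈ 8.496, so the balance reaches zero during payment 9.

9 payments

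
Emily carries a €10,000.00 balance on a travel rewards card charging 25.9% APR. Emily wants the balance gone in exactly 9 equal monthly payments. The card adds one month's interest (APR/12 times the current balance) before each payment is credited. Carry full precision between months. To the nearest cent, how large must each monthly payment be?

€1,234.43

Monthly rate r = 25.9%/12 = 2.15833% = 0.0215833.
Level-payment amortization: P = B₀·r / (1 − (1+r)^(−n)) = 10000.00·0.0215833 / (1 − 1.02158^(−9)).
Denominator 1 − (1+r)^(−9) = 0.17484448.
P = 215.833 / 0.17484448 ≈ 1234.43.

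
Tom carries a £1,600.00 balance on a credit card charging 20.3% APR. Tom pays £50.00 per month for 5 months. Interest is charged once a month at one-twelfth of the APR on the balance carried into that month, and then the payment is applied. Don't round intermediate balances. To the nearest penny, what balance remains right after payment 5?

£1,481.39

Monthly rate r = 20.3%/12 = 1.69167% = 0.0169167.
Each month: B ← B·(1+r) − £50.00.
Month 1: interest £27.07; balance after payment £1,577.07.
Month 2: interest £26.68; balance after payment £1,553.75.
Month 3: interest £26.28; balance after payment £1,530.03.
Month 4: interest £25.88; balance after payment £1,505.91.
Month 5: interest £25.48; balance after payment £1,481.39.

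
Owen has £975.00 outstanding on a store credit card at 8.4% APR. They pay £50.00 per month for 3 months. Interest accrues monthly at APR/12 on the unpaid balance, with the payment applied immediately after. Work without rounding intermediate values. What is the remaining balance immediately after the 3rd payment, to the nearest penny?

£844.57

Monthly rate r = 8.4%/12 = 0.7% = 0.007.
Each month: B ← B·(1+r) − £50.00.
Month 1: interest £6.83; balance after payment £931.83.
Month 2: interest £6.52; balance after payment £888.35.
Month 3: interest £6.22; balance after payment £844.57.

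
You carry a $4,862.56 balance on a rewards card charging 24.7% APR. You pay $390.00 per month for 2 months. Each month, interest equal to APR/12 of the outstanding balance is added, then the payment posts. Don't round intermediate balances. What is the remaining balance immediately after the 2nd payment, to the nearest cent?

Monthly rate r = 24.7%/12 = 2.05833% = 0.0205833.
Each month: B ← B·(1+r) − $390.00.
Month 1: interest $100.09; balance after payment $4,572.65.
Month 2: interest $94.12; balance after payment $4,276.77.

$4,276.77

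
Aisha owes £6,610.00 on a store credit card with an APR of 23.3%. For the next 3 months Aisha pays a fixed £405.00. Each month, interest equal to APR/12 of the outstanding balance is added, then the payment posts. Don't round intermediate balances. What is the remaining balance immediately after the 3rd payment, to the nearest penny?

£5,763.81

Monthly rate r = 23.3%/12 = 1.94167% = 0.0194167.
Each month: B ← B·(1+r) − £405.00.
Month 1: interest £128.34; balance after payment £6,333.34.
Month 2: interest £122.97; balance after payment £6,051.32.
Month 3: interest £117.50; balance after payment £5,763.81.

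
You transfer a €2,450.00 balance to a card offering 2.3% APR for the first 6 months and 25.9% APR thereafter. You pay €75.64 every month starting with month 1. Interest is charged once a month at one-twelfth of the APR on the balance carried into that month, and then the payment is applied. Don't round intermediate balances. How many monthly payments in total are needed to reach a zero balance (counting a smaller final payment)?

Promo months 1–6 at r₀ = 2.3%/12 = 0.00191667; months 7+ at r₁ = 25.9%/12 = 0.0215833.
After month 6: iterate B ← B·(1+r₀) − €75.64 for 6 months → €2,022.29.
Then at r₁ with €75.64/mo: n₂ = −ln(1 − r₁·B/P)/ln(1+r₁) ≈ 40.30 → 41 more payments.

47 payments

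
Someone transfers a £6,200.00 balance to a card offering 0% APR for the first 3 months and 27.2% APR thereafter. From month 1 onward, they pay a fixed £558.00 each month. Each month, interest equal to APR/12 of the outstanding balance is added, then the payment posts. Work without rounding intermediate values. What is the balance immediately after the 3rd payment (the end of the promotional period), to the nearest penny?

Promo months 1–3 at r₀ = 0%/12 = 0; months 4+ at r₁ = 27.2%/12 = 0.0226667.
After month 3 (no interest yet): B = £6,200.00 − 3·£558.00 = £4,526.00.

£4,526.00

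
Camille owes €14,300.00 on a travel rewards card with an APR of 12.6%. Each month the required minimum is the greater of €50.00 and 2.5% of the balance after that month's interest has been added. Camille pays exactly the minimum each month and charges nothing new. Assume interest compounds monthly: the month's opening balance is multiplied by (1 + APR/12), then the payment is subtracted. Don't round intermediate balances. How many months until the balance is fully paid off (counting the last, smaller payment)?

Monthly rate r = 12.6%/12 = 1.05% = 0.0105.
While 2.5% of the post-interest balance exceeds €50.00, each month B ← (B·(1+r))·(1 − 0.025), i.e. B shrinks by the factor (1+r)·0.975 = 0.98524.
This holds for months 1–133. Entering month 134 the balance is €1,978.25; 2.5% of the post-interest balance is now below €50.00, so the flat €50.00 minimum applies from here.
From month 134 a fixed €50.00 at rate r clears €1,978.25 in 52 more payments. Total: 133 + 52 = 185 months.

185 months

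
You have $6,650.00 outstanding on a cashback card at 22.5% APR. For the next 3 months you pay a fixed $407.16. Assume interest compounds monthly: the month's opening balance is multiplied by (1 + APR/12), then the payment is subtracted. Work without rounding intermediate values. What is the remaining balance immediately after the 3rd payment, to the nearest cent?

Monthly rate r = 22.5%/12 = 1.875% = 0.01875.
Each month: B ← B·(1+r) − $407.16.
Month 1: interest $124.69; balance after payment $6,367.53.
Month 2: interest $119.39; balance after payment $6,079.76.
Month 3: interest $114.00; balance after payment $5,786.59.

$5,786.59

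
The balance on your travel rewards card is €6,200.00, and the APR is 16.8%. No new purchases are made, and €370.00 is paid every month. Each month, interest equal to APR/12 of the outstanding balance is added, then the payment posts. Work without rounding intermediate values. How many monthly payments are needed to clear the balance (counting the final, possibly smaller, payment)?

20 payments

Monthly rate r = 16.8%/12 = 1.4% = 0.014.
Recurrence: B ← B·(1+r) − €370.00.
Month 1: interest €86.80; balance after payment €5,916.80.
Month 2: interest €82.84; balance after payment €5,629.64.
Closed form: n = −ln(1 − rB₀/P)/ln(1+r) = −ln(0.76541)/ln(1.014) ≈ 19.230, so the balance reaches zero during payment 20.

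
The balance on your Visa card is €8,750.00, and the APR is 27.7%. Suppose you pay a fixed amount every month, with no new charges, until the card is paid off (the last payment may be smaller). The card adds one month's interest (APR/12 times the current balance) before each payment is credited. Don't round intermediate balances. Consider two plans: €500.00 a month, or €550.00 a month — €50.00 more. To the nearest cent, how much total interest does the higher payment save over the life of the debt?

€308.17

Monthly rate r = 27.7%/12 = 2.30833% = 0.0230833.
At €500.00/mo: n = ⌈−ln(1 − rB₀/P)/ln(1+r)⌉ = 23 payments (last €338.31); total interest = total paid − €8,750.00 = €2,588.31.
At €550.00/mo: 21 payments (last €30.14); total interest €2,280.14.
Interest saved = €2,588.31 − €2,280.14 = €308.17.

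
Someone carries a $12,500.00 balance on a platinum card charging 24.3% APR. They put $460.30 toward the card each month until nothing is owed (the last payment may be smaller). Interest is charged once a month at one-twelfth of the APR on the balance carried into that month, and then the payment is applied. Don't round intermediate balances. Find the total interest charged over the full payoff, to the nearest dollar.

$5,830

Monthly rate r = 24.3%/12 = 2.025% = 0.02025.
Payoff takes n = ⌈−ln(1 − rB₀/P)/ln(1+r)⌉ = ⌈39.821⌉ = 40 payments; the last is $378.48.
Total paid = 39·$460.30 + $378.48 = $18,330.18.
Total interest = total paid − principal = $18,330.18 − $12,500.00 = $5,830.18.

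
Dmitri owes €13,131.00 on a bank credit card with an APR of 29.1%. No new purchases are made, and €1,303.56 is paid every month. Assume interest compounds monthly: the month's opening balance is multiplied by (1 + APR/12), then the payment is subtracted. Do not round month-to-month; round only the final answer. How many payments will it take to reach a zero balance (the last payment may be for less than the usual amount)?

Monthly rate r = 29.1%/12 = 2.425% = 0.02425.
Recurrence: B ← B·(1+r) − €1,303.56.
Month 1: interest €318.43; balance after payment €12,145.87.
Month 2: interest €294.54; balance after payment €11,136.84.
Closed form: n = −ln(1 − rB₀/P)/ln(1+r) = −ln(0.75573)/ln(1.02425) ≈ 11.689, so the balance reaches zero during payment 12.

12 months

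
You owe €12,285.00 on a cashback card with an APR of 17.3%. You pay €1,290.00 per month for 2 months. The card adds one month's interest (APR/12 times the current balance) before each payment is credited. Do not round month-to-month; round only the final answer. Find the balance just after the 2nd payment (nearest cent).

Monthly rate r = 17.3%/12 = 1.44167% = 0.0144167.
Each month: B ← B·(1+r) − €1,290.00.
Month 1: interest €177.11; balance after payment €11,172.11.
Month 2: interest €161.06; balance after payment €10,043.17.

€10,043.17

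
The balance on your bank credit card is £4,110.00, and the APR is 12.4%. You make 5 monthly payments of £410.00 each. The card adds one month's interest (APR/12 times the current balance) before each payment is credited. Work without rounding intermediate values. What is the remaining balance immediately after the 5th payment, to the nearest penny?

Monthly rate r = 12.4%/12 = 1.03333% = 0.0103333.
Each month: B ← B·(1+r) − £410.00.
Month 1: interest £42.47; balance after payment £3,742.47.
Month 2: interest £38.67; balance after payment £3,371.14.
Month 3: interest £34.84; balance after payment £2,995.98.
Month 4: interest £30.96; balance after payment £2,616.94.
Month 5: interest £27.04; balance after payment £2,233.98.

£2,233.98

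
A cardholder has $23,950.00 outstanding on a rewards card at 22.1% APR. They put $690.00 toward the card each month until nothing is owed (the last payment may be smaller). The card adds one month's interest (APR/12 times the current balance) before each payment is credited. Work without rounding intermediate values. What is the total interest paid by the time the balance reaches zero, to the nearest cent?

Monthly rate r = 22.1%/12 = 1.84167% = 0.0184167.
Payoff takes n = ⌈−ln(1 − rB₀/P)/ln(1+r)⌉ = ⌈55.869⌉ = 56 payments; the last is $600.17.
Total paid = 55·$690.00 + $600.17 = $38,550.17.
Total interest = total paid − principal = $38,550.17 − $23,950.00 = $14,600.17.

$14,600.17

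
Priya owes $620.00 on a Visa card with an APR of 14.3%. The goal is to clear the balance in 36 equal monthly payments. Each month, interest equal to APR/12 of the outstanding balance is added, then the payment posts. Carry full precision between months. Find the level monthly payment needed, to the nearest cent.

$21.28

Monthly rate r = 14.3%/12 = 1.19167% = 0.0119167.
Level-payment amortization: P = B₀·r / (1 − (1+r)^(−n)) = 620.00·0.0119167 / (1 − 1.01192^(−36)).
Denominator 1 − (1+r)^(−36) = 0.347186635.
P = 7.38833 / 0.347186635 ≈ 21.28.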